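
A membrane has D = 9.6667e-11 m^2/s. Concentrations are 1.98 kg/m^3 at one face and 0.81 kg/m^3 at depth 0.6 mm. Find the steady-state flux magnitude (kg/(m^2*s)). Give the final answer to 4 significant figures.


J = -D * (dC/dx) = D * (C1 - C2) / dx
J = 9.6667e-11 * (1.98 - 0.81) / 6e-04
J = 1.885e-07 kg/(m^2*s)


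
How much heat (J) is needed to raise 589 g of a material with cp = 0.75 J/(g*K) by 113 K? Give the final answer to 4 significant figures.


Q = m * cp * dT
Q = 589 * 0.75 * 113
Q = 49920 J


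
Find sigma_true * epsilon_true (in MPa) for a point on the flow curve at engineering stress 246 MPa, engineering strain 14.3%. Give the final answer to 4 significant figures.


sigma_true = sigma_eng * (1 + epsilon_eng)
sigma_true = 246 * (1 + 0.143) = 281.178 MPa
epsilon_true = ln(1 + epsilon_eng)
epsilon_true = ln(1 + 0.143) = 0.133656
sigma_true * epsilon_true = 281.178 * 0.133656 = 37.58 MPa


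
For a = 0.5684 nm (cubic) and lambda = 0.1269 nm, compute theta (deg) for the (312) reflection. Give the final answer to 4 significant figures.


d = a / sqrt(h^2+k^2+l^2)
d = 0.5684 / sqrt(14) = 0.151911 nm
lambda = 2*d*sin(theta)  =>  sin(theta) = lambda / (2*d)
sin(theta) = 0.1269 / (2 * 0.151911) = 0.417678
theta = 24.69 deg


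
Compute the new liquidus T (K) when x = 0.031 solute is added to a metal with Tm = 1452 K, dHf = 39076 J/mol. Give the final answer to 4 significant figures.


dT = R*Tm^2*x / dHf
dT = 8.314 * 1452^2 * 0.031 / 39076
dT = 13.9058 K
T_new = 1452 - 13.9058 = 1438 K


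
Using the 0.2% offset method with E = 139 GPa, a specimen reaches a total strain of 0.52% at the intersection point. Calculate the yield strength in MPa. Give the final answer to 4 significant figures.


Offset strain = 0.002
Elastic strain at yield = total_strain - offset = 5.2e-03 - 0.002 = 3.2e-03
sigma_y = E * elastic_strain = 139000 * 3.2e-03
sigma_y = 444.8 MPa


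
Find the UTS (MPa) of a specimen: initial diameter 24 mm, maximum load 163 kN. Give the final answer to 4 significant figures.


A0 = pi*(d/2)^2 = pi*(24/2)^2 = 452.389 mm^2
UTS = F_max / A0 = 163*1000 / 452.389
UTS = 360.3 MPa


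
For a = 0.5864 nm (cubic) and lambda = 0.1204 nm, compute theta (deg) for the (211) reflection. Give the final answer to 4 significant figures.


d = a / sqrt(h^2+k^2+l^2)
d = 0.5864 / sqrt(6) = 0.239397 nm
lambda = 2*d*sin(theta)  =>  sin(theta) = lambda / (2*d)
sin(theta) = 0.1204 / (2 * 0.239397) = 0.251465
theta = 14.56 deg


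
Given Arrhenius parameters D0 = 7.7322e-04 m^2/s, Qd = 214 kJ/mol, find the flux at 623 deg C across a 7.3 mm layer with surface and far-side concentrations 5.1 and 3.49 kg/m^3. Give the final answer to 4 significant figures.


Step 1: D = D0 * exp(-Qd/(R*T))
T = 623 + 273.15 = 896.15 K
D = 7.7322e-04 * exp(-214e3 / (8.314 * 896.15)) = 2.59571e-16 m^2/s
Step 2: J = D * (C1 - C2) / dx
J = 2.59571e-16 * (5.1 - 3.49) / 7.3e-03
J = 5.725e-14 kg/(m^2*s)


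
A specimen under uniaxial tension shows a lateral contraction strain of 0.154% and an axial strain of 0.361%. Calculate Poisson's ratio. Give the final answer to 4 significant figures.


nu = -epsilon_lat / epsilon_axial
Lateral strain is contraction (negative), so using magnitudes:
nu = 0.154 / 0.361
nu = 0.4266


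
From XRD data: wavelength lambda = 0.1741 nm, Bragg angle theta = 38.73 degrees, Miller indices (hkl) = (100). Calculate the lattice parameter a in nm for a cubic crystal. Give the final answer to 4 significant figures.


d = lambda / (2*sin(theta))
d = 0.1741 / (2*sin(38.73 deg))
d = 0.139135 nm
a = d * sqrt(h^2+k^2+l^2) = 0.139135 * sqrt(1)
a = 0.1391 nm


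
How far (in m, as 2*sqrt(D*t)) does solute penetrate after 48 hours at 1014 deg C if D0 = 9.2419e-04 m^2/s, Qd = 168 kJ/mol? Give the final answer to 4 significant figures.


Step 1: D = D0 * exp(-Qd/(R*T))
T = 1287.15 K
D = 9.2419e-04 * exp(-168e3 / (8.314 * 1287.15)) = 1.40541e-10 m^2/s
Step 2: L = 2*sqrt(D*t)
t = 48 h = 172800 s
L = 2*sqrt(1.40541e-10 * 172800) = 9.856e-03 m


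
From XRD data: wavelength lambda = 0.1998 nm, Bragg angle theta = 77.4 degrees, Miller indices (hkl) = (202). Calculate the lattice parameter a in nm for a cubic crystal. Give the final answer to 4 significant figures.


d = lambda / (2*sin(theta))
d = 0.1998 / (2*sin(77.4 deg))
d = 0.102365 nm
a = d * sqrt(h^2+k^2+l^2) = 0.102365 * sqrt(8)
a = 0.2895 nm


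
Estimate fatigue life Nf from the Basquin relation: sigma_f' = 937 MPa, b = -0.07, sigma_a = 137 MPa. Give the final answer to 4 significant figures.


sigma_a = sigma_f' * (2*Nf)^b
2*Nf = (sigma_a / sigma_f')^(1/b)
2*Nf = (137 / 937)^(1/-0.07)
2*Nf = 8.48874e+11
Nf = 4.244e+11 cycles


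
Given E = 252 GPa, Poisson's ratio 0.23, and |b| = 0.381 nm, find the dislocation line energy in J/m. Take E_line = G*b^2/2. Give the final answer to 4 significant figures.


Step 1: G = E / (2*(1+nu))
G = 252 / (2*(1+0.23)) = 102.439 GPa = 1.02439e+11 Pa
Step 2: E_line = G*b^2/2
b = 0.381 nm = 3.81e-10 m
E_line = 0.5 * 1.02439e+11 * (3.81e-10)^2 = 7.435e-09 J/m


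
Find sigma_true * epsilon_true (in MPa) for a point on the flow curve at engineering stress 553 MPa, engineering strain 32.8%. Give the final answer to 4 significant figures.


sigma_true = sigma_eng * (1 + epsilon_eng)
sigma_true = 553 * (1 + 0.328) = 734.384 MPa
epsilon_true = ln(1 + epsilon_eng)
epsilon_true = ln(1 + 0.328) = 0.283674
sigma_true * epsilon_true = 734.384 * 0.283674 = 208.3 MPa


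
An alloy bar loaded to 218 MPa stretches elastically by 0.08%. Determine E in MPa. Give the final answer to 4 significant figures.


E = sigma / epsilon
epsilon = 0.08% = 8e-04
E = 218 / 8e-04
E = 272500 MPa


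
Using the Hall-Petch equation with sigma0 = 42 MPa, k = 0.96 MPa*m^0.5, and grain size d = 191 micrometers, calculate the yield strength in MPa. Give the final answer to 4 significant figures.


sigma_y = sigma0 + k / sqrt(d)
d = 191 um = 1.91e-04 m
sigma_y = 42 + 0.96 / sqrt(1.91e-04)
sigma_y = 111.5 MPa


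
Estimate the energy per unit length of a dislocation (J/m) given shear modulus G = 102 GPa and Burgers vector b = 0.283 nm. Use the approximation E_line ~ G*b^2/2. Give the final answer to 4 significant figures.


E = G*b^2/2
b = 0.283 nm = 2.83e-10 m
G = 102 GPa = 1.02e+11 Pa
E = 0.5 * 1.02e+11 * (2.83e-10)^2
E = 4.085e-09 J/m


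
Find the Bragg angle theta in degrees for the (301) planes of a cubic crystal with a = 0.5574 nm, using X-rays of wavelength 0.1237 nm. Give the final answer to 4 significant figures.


d = a / sqrt(h^2+k^2+l^2)
d = 0.5574 / sqrt(10) = 0.176265 nm
lambda = 2*d*sin(theta)  =>  sin(theta) = lambda / (2*d)
sin(theta) = 0.1237 / (2 * 0.176265) = 0.350891
theta = 20.54 deg


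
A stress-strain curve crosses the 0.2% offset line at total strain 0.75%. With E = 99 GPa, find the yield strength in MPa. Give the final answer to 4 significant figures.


Offset strain = 0.002
Elastic strain at yield = total_strain - offset = 7.5e-03 - 0.002 = 5.5e-03
sigma_y = E * elastic_strain = 99000 * 5.5e-03
sigma_y = 544.5 MPa


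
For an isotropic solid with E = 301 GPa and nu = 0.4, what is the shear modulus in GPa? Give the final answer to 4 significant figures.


G = E / (2*(1+nu))
G = 301 / (2*(1+0.4))
G = 107.5 GPa


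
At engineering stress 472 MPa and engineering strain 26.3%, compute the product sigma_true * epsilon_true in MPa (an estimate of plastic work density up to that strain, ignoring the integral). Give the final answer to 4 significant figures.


sigma_true = sigma_eng * (1 + epsilon_eng)
sigma_true = 472 * (1 + 0.263) = 596.136 MPa
epsilon_true = ln(1 + epsilon_eng)
epsilon_true = ln(1 + 0.263) = 0.23349
sigma_true * epsilon_true = 596.136 * 0.23349 = 139.2 MPa


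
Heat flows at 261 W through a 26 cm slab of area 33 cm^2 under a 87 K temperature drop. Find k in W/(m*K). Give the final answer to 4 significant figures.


k = Q*L / (A*dT)
L = 0.26 m, A = 3.3e-03 m^2
k = 261 * 0.26 / (3.3e-03 * 87)
k = 236.4 W/(m*K)


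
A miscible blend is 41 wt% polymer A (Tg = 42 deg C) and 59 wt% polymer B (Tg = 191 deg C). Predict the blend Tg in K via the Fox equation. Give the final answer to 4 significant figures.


1/Tg = w1/Tg1 + w2/Tg2 (in Kelvin)
Tg1 = 315.15 K, Tg2 = 464.15 K
1/Tg = 0.41/315.15 + 0.59/464.15
Tg = 388.8 K


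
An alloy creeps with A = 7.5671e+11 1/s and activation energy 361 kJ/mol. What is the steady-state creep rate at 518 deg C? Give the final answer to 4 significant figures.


rate = A * exp(-Q / (R*T))
T = 518 + 273.15 = 791.15 K
rate = 7.5671e+11 * exp(-361e3 / (8.314 * 791.15))
rate = 1.105e-12 1/s


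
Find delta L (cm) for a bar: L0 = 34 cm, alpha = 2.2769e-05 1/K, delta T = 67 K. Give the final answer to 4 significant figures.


dL = L0 * alpha * dT
dL = 34 * 2.2769e-05 * 67
dL = 0.05187 cm


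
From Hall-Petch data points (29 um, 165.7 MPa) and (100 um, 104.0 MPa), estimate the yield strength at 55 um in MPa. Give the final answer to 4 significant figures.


sigma_y = sigma0 + k / sqrt(d)
1/sqrt(d1) = 1/sqrt(2.9e-05) = 185.695;  1/sqrt(d2) = 100
k = (sigma1 - sigma2) / (1/sqrt(d1) - 1/sqrt(d2)) = (165.7 - 104.0) / (185.695 - 100) = 0.719992 MPa*m^0.5
sigma0 = sigma1 - k/sqrt(d1) = 165.7 - 0.719992*185.695 = 32.0008 MPa
sigma_y(d3) = 32.0008 + 0.719992 / sqrt(5.5e-05) = 129.1 MPa


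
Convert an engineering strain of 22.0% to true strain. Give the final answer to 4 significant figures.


epsilon_true = ln(1 + epsilon_eng)
epsilon_true = ln(1 + 0.22)
epsilon_true = 0.1989


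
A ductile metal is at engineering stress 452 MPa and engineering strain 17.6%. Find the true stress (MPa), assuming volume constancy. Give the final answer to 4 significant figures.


sigma_true = sigma_eng * (1 + epsilon_eng)
sigma_true = 452 * (1 + 0.176)
sigma_true = 531.6 MPa


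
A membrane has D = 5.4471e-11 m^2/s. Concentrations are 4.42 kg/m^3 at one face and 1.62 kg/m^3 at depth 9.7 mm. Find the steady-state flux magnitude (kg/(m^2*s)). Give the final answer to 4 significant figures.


J = -D * (dC/dx) = D * (C1 - C2) / dx
J = 5.4471e-11 * (4.42 - 1.62) / 9.7e-03
J = 1.572e-08 kg/(m^2*s)


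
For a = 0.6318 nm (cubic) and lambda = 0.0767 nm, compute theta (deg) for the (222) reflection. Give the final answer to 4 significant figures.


d = a / sqrt(h^2+k^2+l^2)
d = 0.6318 / sqrt(12) = 0.182385 nm
lambda = 2*d*sin(theta)  =>  sin(theta) = lambda / (2*d)
sin(theta) = 0.0767 / (2 * 0.182385) = 0.21027
theta = 12.14 deg


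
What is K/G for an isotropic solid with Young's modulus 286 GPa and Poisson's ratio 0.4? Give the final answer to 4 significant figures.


G = E / (2*(1+nu))
G = 286 / (2*(1+0.4)) = 102.143 GPa
K = E / (3*(1-2*nu))
K = 286 / (3*(1-2*0.4)) = 476.667 GPa
K/G = 476.667 / 102.143 = 4.667


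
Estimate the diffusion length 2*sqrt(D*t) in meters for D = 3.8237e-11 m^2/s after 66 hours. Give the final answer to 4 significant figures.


t = 66 hr = 237600 s
Diffusion length = 2*sqrt(D*t)
= 2*sqrt(3.8237e-11 * 237600)
= 6.028e-03 m


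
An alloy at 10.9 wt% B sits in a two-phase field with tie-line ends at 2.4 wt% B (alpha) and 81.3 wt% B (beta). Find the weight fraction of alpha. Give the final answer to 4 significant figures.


f_alpha = (C_beta - C0) / (C_beta - C_alpha)
f_alpha = (81.3 - 10.9) / (81.3 - 2.4)
f_alpha = 0.8923


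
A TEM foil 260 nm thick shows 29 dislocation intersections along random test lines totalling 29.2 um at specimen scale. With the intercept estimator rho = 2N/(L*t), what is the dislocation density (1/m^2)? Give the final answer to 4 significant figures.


rho = 2N / (L * t)
L = 29.2 um = 2.92e-05 m, t = 260 nm = 2.6e-07 m
rho = 2 * 29 / (2.92e-05 * 2.6e-07)
rho = 7.64e+12 1/m^2


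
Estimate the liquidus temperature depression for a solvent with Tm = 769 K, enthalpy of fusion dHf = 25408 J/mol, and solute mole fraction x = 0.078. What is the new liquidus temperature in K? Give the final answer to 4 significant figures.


dT = R*Tm^2*x / dHf
dT = 8.314 * 769^2 * 0.078 / 25408
dT = 15.0934 K
T_new = 769 - 15.0934 = 753.9 K


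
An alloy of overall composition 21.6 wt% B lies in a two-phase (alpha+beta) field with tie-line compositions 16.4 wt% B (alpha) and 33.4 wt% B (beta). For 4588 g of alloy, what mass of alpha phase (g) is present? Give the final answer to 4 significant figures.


f_alpha = (C_beta - C0) / (C_beta - C_alpha)
f_alpha = (33.4 - 21.6) / (33.4 - 16.4) = 0.694118
m_alpha = f_alpha * m_total = 0.694118 * 4588 = 3185 g


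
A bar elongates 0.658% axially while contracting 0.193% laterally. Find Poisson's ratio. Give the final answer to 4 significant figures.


nu = -epsilon_lat / epsilon_axial
Lateral strain is contraction (negative), so using magnitudes:
nu = 0.193 / 0.658
nu = 0.2933


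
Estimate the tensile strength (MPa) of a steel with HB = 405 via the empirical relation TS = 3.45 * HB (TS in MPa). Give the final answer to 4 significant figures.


TS (MPa) = 3.45 * HB
TS = 3.45 * 405
TS = 1397 MPa


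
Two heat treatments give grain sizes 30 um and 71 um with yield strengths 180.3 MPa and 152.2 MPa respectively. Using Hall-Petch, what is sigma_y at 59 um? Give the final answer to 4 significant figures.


sigma_y = sigma0 + k / sqrt(d)
1/sqrt(d1) = 1/sqrt(3e-05) = 182.574;  1/sqrt(d2) = 118.678
k = (sigma1 - sigma2) / (1/sqrt(d1) - 1/sqrt(d2)) = (180.3 - 152.2) / (182.574 - 118.678) = 0.439777 MPa*m^0.5
sigma0 = sigma1 - k/sqrt(d1) = 180.3 - 0.439777*182.574 = 100.008 MPa
sigma_y(d3) = 100.008 + 0.439777 / sqrt(5.9e-05) = 157.3 MPa


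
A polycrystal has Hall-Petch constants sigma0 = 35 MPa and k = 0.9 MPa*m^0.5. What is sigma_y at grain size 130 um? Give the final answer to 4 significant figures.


sigma_y = sigma0 + k / sqrt(d)
d = 130 um = 1.3e-04 m
sigma_y = 35 + 0.9 / sqrt(1.3e-04)
sigma_y = 113.9 MPa


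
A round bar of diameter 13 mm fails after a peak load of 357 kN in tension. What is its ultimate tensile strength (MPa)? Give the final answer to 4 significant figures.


A0 = pi*(d/2)^2 = pi*(13/2)^2 = 132.732 mm^2
UTS = F_max / A0 = 357*1000 / 132.732
UTS = 2690 MPa


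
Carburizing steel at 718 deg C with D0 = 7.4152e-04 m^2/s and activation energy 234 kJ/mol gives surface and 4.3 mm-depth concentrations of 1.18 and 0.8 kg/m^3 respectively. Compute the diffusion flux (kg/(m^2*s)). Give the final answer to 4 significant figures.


Step 1: D = D0 * exp(-Qd/(R*T))
T = 718 + 273.15 = 991.15 K
D = 7.4152e-04 * exp(-234e3 / (8.314 * 991.15)) = 3.44852e-16 m^2/s
Step 2: J = D * (C1 - C2) / dx
J = 3.44852e-16 * (1.18 - 0.8) / 4.3e-03
J = 3.048e-14 kg/(m^2*s)


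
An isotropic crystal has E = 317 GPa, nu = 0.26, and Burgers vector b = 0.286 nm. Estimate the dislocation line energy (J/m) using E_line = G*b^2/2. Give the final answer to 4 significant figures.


Step 1: G = E / (2*(1+nu))
G = 317 / (2*(1+0.26)) = 125.794 GPa = 1.25794e+11 Pa
Step 2: E_line = G*b^2/2
b = 0.286 nm = 2.86e-10 m
E_line = 0.5 * 1.25794e+11 * (2.86e-10)^2 = 5.145e-09 J/m


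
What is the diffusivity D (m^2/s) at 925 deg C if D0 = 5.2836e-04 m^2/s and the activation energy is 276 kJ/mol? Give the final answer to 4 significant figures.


D = D0 * exp(-Qd / (R*T))
T = 1198.15 K
D = 5.2836e-04 * exp(-276e3 / (8.314 * 1198.15))
D = 4.898e-16 m^2/s


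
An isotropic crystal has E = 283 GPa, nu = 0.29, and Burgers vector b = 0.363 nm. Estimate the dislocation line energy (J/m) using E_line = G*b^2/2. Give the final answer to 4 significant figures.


Step 1: G = E / (2*(1+nu))
G = 283 / (2*(1+0.29)) = 109.69 GPa = 1.0969e+11 Pa
Step 2: E_line = G*b^2/2
b = 0.363 nm = 3.63e-10 m
E_line = 0.5 * 1.0969e+11 * (3.63e-10)^2 = 7.227e-09 J/m


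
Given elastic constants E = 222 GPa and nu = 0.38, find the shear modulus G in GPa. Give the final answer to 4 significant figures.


G = E / (2*(1+nu))
G = 222 / (2*(1+0.38))
G = 80.43 GPa


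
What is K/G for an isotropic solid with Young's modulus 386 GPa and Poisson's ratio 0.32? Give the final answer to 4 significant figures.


G = E / (2*(1+nu))
G = 386 / (2*(1+0.32)) = 146.212 GPa
K = E / (3*(1-2*nu))
K = 386 / (3*(1-2*0.32)) = 357.407 GPa
K/G = 357.407 / 146.212 = 2.444


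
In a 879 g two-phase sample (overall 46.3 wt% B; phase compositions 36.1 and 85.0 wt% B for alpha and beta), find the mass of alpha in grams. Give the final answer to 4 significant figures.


f_alpha = (C_beta - C0) / (C_beta - C_alpha)
f_alpha = (85.0 - 46.3) / (85.0 - 36.1) = 0.791411
m_alpha = f_alpha * m_total = 0.791411 * 879 = 695.7 g


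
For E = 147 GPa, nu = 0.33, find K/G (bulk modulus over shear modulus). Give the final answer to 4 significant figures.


G = E / (2*(1+nu))
G = 147 / (2*(1+0.33)) = 55.2632 GPa
K = E / (3*(1-2*nu))
K = 147 / (3*(1-2*0.33)) = 144.118 GPa
K/G = 144.118 / 55.2632 = 2.608


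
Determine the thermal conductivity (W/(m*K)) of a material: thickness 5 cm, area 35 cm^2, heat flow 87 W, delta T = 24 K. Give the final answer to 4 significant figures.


k = Q*L / (A*dT)
L = 0.05 m, A = 3.5e-03 m^2
k = 87 * 0.05 / (3.5e-03 * 24)
k = 51.79 W/(m*K)


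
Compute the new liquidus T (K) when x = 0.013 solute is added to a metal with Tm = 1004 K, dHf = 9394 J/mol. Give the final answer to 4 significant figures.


dT = R*Tm^2*x / dHf
dT = 8.314 * 1004^2 * 0.013 / 9394
dT = 11.5977 K
T_new = 1004 - 11.5977 = 992.4 K


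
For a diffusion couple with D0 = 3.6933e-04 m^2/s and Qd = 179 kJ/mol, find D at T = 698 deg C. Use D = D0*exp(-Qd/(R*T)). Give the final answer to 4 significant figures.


D = D0 * exp(-Qd / (R*T))
T = 971.15 K
D = 3.6933e-04 * exp(-179e3 / (8.314 * 971.15))
D = 8.696e-14 m^2/s


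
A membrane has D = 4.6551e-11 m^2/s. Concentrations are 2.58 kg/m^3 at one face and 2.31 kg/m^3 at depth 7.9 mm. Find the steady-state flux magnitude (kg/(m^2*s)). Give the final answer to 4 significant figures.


J = -D * (dC/dx) = D * (C1 - C2) / dx
J = 4.6551e-11 * (2.58 - 2.31) / 7.9e-03
J = 1.591e-09 kg/(m^2*s)


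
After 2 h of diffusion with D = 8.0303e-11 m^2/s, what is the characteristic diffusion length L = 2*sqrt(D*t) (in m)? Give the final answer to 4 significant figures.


t = 2 hr = 7200 s
Diffusion length = 2*sqrt(D*t)
= 2*sqrt(8.0303e-11 * 7200)
= 1.521e-03 m


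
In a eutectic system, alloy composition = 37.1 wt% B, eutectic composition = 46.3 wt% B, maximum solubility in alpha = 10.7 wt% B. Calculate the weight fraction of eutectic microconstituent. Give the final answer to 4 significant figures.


f_primary = (C_e - C0) / (C_e - C_alpha_max)
f_primary = (46.3 - 37.1) / (46.3 - 10.7)
f_primary = 0.258427
f_eutectic = 1 - 0.258427 = 0.7416


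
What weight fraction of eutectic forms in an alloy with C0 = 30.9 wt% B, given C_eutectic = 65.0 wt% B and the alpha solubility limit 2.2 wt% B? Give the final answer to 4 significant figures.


f_primary = (C_e - C0) / (C_e - C_alpha_max)
f_primary = (65.0 - 30.9) / (65.0 - 2.2)
f_primary = 0.542994
f_eutectic = 1 - 0.542994 = 0.457


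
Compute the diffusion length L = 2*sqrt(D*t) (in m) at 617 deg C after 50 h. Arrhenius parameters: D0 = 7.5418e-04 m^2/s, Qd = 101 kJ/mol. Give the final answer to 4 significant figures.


Step 1: D = D0 * exp(-Qd/(R*T))
T = 890.15 K
D = 7.5418e-04 * exp(-101e3 / (8.314 * 890.15)) = 8.92295e-10 m^2/s
Step 2: L = 2*sqrt(D*t)
t = 50 h = 180000 s
L = 2*sqrt(8.92295e-10 * 180000) = 0.02535 m


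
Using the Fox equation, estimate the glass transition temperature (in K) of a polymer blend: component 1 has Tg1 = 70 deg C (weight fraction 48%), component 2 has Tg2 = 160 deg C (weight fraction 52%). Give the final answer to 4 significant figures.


1/Tg = w1/Tg1 + w2/Tg2 (in Kelvin)
Tg1 = 343.15 K, Tg2 = 433.15 K
1/Tg = 0.48/343.15 + 0.52/433.15
Tg = 384.7 K


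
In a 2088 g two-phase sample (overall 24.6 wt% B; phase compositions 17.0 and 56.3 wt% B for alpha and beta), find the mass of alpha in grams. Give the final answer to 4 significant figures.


f_alpha = (C_beta - C0) / (C_beta - C_alpha)
f_alpha = (56.3 - 24.6) / (56.3 - 17.0) = 0.806616
m_alpha = f_alpha * m_total = 0.806616 * 2088 = 1684 g


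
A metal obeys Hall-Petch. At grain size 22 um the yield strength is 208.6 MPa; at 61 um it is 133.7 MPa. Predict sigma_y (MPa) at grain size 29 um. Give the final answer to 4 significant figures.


sigma_y = sigma0 + k / sqrt(d)
1/sqrt(d1) = 1/sqrt(2.2e-05) = 213.201;  1/sqrt(d2) = 128.037
k = (sigma1 - sigma2) / (1/sqrt(d1) - 1/sqrt(d2)) = (208.6 - 133.7) / (213.201 - 128.037) = 0.879481 MPa*m^0.5
sigma0 = sigma1 - k/sqrt(d1) = 208.6 - 0.879481*213.201 = 21.094 MPa
sigma_y(d3) = 21.094 + 0.879481 / sqrt(2.9e-05) = 184.4 MPa


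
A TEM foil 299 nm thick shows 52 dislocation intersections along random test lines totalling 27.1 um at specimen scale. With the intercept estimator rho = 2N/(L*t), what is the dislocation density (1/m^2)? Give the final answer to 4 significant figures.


rho = 2N / (L * t)
L = 27.1 um = 2.71e-05 m, t = 299 nm = 2.99e-07 m
rho = 2 * 52 / (2.71e-05 * 2.99e-07)
rho = 1.283e+13 1/m^2


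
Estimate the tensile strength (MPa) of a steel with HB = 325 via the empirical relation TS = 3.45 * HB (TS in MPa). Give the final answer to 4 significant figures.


TS (MPa) = 3.45 * HB
TS = 3.45 * 325
TS = 1121 MPa


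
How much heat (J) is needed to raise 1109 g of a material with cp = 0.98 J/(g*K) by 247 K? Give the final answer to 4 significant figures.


Q = m * cp * dT
Q = 1109 * 0.98 * 247
Q = 268400 J


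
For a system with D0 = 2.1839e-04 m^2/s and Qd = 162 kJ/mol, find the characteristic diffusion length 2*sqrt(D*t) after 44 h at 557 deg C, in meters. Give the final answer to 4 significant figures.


Step 1: D = D0 * exp(-Qd/(R*T))
T = 830.15 K
D = 2.1839e-04 * exp(-162e3 / (8.314 * 830.15)) = 1.39802e-14 m^2/s
Step 2: L = 2*sqrt(D*t)
t = 44 h = 158400 s
L = 2*sqrt(1.39802e-14 * 158400) = 9.412e-05 m


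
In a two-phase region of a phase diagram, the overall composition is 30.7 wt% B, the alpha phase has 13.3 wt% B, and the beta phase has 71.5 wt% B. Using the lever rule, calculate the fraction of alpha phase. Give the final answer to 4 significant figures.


f_alpha = (C_beta - C0) / (C_beta - C_alpha)
f_alpha = (71.5 - 30.7) / (71.5 - 13.3)
f_alpha = 0.701


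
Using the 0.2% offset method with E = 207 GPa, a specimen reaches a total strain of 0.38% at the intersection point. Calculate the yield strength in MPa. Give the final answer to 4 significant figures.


Offset strain = 0.002
Elastic strain at yield = total_strain - offset = 3.8e-03 - 0.002 = 1.8e-03
sigma_y = E * elastic_strain = 207000 * 1.8e-03
sigma_y = 372.6 MPa


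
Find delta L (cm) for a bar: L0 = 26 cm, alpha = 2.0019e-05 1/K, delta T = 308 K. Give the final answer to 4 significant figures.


dL = L0 * alpha * dT
dL = 26 * 2.0019e-05 * 308
dL = 0.1603 cm


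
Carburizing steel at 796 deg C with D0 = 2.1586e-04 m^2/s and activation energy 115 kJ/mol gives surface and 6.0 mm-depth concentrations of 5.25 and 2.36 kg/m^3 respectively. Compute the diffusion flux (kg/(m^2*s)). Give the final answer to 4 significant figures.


Step 1: D = D0 * exp(-Qd/(R*T))
T = 796 + 273.15 = 1069.15 K
D = 2.1586e-04 * exp(-115e3 / (8.314 * 1069.15)) = 5.19401e-10 m^2/s
Step 2: J = D * (C1 - C2) / dx
J = 5.19401e-10 * (5.25 - 2.36) / 6e-03
J = 2.502e-07 kg/(m^2*s)


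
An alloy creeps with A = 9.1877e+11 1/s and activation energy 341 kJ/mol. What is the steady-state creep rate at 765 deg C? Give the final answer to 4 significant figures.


rate = A * exp(-Q / (R*T))
T = 765 + 273.15 = 1038.15 K
rate = 9.1877e+11 * exp(-341e3 / (8.314 * 1038.15))
rate = 6.385e-06 1/s


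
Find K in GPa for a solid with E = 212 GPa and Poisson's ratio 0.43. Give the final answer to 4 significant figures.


K = E / (3*(1-2*nu))
K = 212 / (3*(1-2*0.43))
K = 504.8 GPa


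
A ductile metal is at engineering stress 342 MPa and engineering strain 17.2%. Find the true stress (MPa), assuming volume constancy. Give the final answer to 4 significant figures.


sigma_true = sigma_eng * (1 + epsilon_eng)
sigma_true = 342 * (1 + 0.172)
sigma_true = 400.8 MPa


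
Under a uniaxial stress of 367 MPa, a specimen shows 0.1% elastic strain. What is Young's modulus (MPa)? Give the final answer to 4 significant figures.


E = sigma / epsilon
epsilon = 0.1% = 1e-03
E = 367 / 1e-03
E = 367000 MPa


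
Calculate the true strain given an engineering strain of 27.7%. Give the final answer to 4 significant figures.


epsilon_true = ln(1 + epsilon_eng)
epsilon_true = ln(1 + 0.277)
epsilon_true = 0.2445


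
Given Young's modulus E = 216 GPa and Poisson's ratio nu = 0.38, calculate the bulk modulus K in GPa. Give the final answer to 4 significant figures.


K = E / (3*(1-2*nu))
K = 216 / (3*(1-2*0.38))
K = 300 GPa


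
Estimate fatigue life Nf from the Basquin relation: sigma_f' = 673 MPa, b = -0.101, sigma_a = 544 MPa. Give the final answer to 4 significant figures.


sigma_a = sigma_f' * (2*Nf)^b
2*Nf = (sigma_a / sigma_f')^(1/b)
2*Nf = (544 / 673)^(1/-0.101)
2*Nf = 8.22264
Nf = 4.111 cycles


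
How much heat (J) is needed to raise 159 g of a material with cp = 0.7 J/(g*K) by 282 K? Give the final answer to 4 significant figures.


Q = m * cp * dT
Q = 159 * 0.7 * 282
Q = 31390 J


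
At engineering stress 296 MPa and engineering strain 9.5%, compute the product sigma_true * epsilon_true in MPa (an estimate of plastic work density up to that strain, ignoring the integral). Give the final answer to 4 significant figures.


sigma_true = sigma_eng * (1 + epsilon_eng)
sigma_true = 296 * (1 + 0.095) = 324.12 MPa
epsilon_true = ln(1 + epsilon_eng)
epsilon_true = ln(1 + 0.095) = 0.0907544
sigma_true * epsilon_true = 324.12 * 0.0907544 = 29.42 MPa


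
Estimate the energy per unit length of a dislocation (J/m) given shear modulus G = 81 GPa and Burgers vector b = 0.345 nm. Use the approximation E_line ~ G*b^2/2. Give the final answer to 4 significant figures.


E = G*b^2/2
b = 0.345 nm = 3.45e-10 m
G = 81 GPa = 8.1e+10 Pa
E = 0.5 * 8.1e+10 * (3.45e-10)^2
E = 4.821e-09 J/m


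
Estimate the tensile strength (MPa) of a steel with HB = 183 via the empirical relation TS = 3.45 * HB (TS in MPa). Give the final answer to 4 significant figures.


TS (MPa) = 3.45 * HB
TS = 3.45 * 183
TS = 631.4 MPa


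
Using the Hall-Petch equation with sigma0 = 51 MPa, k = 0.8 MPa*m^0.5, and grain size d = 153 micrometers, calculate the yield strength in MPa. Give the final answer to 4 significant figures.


sigma_y = sigma0 + k / sqrt(d)
d = 153 um = 1.53e-04 m
sigma_y = 51 + 0.8 / sqrt(1.53e-04)
sigma_y = 115.7 MPa


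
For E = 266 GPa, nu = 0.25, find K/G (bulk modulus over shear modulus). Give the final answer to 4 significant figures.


G = E / (2*(1+nu))
G = 266 / (2*(1+0.25)) = 106.4 GPa
K = E / (3*(1-2*nu))
K = 266 / (3*(1-2*0.25)) = 177.333 GPa
K/G = 177.333 / 106.4 = 1.667


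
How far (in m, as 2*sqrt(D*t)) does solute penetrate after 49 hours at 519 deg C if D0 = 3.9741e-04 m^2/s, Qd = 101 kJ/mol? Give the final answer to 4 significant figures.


Step 1: D = D0 * exp(-Qd/(R*T))
T = 792.15 K
D = 3.9741e-04 * exp(-101e3 / (8.314 * 792.15)) = 8.69008e-11 m^2/s
Step 2: L = 2*sqrt(D*t)
t = 49 h = 176400 s
L = 2*sqrt(8.69008e-11 * 176400) = 7.831e-03 m


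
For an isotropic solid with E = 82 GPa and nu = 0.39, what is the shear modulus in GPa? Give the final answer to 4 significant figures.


G = E / (2*(1+nu))
G = 82 / (2*(1+0.39))
G = 29.5 GPa


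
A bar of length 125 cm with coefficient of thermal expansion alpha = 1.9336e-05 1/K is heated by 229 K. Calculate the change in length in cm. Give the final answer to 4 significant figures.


dL = L0 * alpha * dT
dL = 125 * 1.9336e-05 * 229
dL = 0.5535 cm


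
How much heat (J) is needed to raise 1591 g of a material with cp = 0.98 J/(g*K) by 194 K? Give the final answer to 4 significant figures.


Q = m * cp * dT
Q = 1591 * 0.98 * 194
Q = 302500 J


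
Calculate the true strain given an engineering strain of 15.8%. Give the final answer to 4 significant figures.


epsilon_true = ln(1 + epsilon_eng)
epsilon_true = ln(1 + 0.158)
epsilon_true = 0.1467


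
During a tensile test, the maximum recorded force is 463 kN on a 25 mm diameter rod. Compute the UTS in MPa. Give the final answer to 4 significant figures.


A0 = pi*(d/2)^2 = pi*(25/2)^2 = 490.874 mm^2
UTS = F_max / A0 = 463*1000 / 490.874
UTS = 943.2 MPa


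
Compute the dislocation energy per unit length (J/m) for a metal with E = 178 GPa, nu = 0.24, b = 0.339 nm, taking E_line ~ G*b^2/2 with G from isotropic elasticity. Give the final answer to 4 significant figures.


Step 1: G = E / (2*(1+nu))
G = 178 / (2*(1+0.24)) = 71.7742 GPa = 7.17742e+10 Pa
Step 2: E_line = G*b^2/2
b = 0.339 nm = 3.39e-10 m
E_line = 0.5 * 7.17742e+10 * (3.39e-10)^2 = 4.124e-09 J/m


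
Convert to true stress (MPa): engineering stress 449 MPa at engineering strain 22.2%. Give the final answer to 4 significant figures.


sigma_true = sigma_eng * (1 + epsilon_eng)
sigma_true = 449 * (1 + 0.222)
sigma_true = 548.7 MPa


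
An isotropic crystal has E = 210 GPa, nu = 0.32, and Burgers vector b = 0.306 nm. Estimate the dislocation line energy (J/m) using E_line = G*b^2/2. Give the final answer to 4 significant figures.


Step 1: G = E / (2*(1+nu))
G = 210 / (2*(1+0.32)) = 79.5455 GPa = 7.95455e+10 Pa
Step 2: E_line = G*b^2/2
b = 0.306 nm = 3.06e-10 m
E_line = 0.5 * 7.95455e+10 * (3.06e-10)^2 = 3.724e-09 J/m


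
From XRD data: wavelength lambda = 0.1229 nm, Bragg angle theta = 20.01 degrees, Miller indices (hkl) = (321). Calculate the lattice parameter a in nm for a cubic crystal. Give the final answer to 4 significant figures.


d = lambda / (2*sin(theta))
d = 0.1229 / (2*sin(20.01 deg))
d = 0.179582 nm
a = d * sqrt(h^2+k^2+l^2) = 0.179582 * sqrt(14)
a = 0.6719 nm


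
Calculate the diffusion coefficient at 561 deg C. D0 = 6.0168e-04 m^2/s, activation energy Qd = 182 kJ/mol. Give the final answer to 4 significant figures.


D = D0 * exp(-Qd / (R*T))
T = 834.15 K
D = 6.0168e-04 * exp(-182e3 / (8.314 * 834.15))
D = 2.41e-15 m^2/s


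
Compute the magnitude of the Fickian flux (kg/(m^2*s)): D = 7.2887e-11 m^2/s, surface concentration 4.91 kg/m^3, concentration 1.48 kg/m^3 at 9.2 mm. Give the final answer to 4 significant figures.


J = -D * (dC/dx) = D * (C1 - C2) / dx
J = 7.2887e-11 * (4.91 - 1.48) / 9.2e-03
J = 2.717e-08 kg/(m^2*s)


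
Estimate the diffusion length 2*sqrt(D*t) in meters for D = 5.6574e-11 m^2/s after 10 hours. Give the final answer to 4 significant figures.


t = 10 hr = 36000 s
Diffusion length = 2*sqrt(D*t)
= 2*sqrt(5.6574e-11 * 36000)
= 2.854e-03 m


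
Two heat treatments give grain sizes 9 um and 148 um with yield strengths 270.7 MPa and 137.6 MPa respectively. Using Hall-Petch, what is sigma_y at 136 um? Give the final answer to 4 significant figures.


sigma_y = sigma0 + k / sqrt(d)
1/sqrt(d1) = 1/sqrt(9e-06) = 333.333;  1/sqrt(d2) = 82.1995
k = (sigma1 - sigma2) / (1/sqrt(d1) - 1/sqrt(d2)) = (270.7 - 137.6) / (333.333 - 82.1995) = 0.529996 MPa*m^0.5
sigma0 = sigma1 - k/sqrt(d1) = 270.7 - 0.529996*333.333 = 94.0346 MPa
sigma_y(d3) = 94.0346 + 0.529996 / sqrt(1.36e-04) = 139.5 MPa


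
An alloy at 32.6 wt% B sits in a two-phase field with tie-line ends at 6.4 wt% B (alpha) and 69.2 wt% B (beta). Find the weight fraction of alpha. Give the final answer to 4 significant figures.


f_alpha = (C_beta - C0) / (C_beta - C_alpha)
f_alpha = (69.2 - 32.6) / (69.2 - 6.4)
f_alpha = 0.5828


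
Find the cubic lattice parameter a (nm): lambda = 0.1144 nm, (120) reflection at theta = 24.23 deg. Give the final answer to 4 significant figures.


d = lambda / (2*sin(theta))
d = 0.1144 / (2*sin(24.23 deg))
d = 0.139376 nm
a = d * sqrt(h^2+k^2+l^2) = 0.139376 * sqrt(5)
a = 0.3117 nm


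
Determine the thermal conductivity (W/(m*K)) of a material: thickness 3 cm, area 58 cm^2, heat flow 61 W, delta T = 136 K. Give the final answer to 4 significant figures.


k = Q*L / (A*dT)
L = 0.03 m, A = 5.8e-03 m^2
k = 61 * 0.03 / (5.8e-03 * 136)
k = 2.32 W/(m*K)


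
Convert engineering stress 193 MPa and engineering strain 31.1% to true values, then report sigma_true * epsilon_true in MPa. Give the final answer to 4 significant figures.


sigma_true = sigma_eng * (1 + epsilon_eng)
sigma_true = 193 * (1 + 0.311) = 253.023 MPa
epsilon_true = ln(1 + epsilon_eng)
epsilon_true = ln(1 + 0.311) = 0.27079
sigma_true * epsilon_true = 253.023 * 0.27079 = 68.52 MPa


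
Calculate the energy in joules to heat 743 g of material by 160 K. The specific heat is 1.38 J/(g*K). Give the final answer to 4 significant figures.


Q = m * cp * dT
Q = 743 * 1.38 * 160
Q = 164100 J


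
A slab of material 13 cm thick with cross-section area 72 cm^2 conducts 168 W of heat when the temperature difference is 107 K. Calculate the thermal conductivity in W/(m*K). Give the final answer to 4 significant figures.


k = Q*L / (A*dT)
L = 0.13 m, A = 7.2e-03 m^2
k = 168 * 0.13 / (7.2e-03 * 107)
k = 28.35 W/(m*K)


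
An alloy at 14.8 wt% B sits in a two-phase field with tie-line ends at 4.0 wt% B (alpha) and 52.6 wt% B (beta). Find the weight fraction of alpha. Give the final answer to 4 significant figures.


f_alpha = (C_beta - C0) / (C_beta - C_alpha)
f_alpha = (52.6 - 14.8) / (52.6 - 4.0)
f_alpha = 0.7778


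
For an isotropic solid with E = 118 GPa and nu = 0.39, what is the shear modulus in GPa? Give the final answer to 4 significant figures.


G = E / (2*(1+nu))
G = 118 / (2*(1+0.39))
G = 42.45 GPa


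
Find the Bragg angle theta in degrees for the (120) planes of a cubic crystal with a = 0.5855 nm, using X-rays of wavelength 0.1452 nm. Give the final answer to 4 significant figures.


d = a / sqrt(h^2+k^2+l^2)
d = 0.5855 / sqrt(5) = 0.261844 nm
lambda = 2*d*sin(theta)  =>  sin(theta) = lambda / (2*d)
sin(theta) = 0.1452 / (2 * 0.261844) = 0.277265
theta = 16.1 deg


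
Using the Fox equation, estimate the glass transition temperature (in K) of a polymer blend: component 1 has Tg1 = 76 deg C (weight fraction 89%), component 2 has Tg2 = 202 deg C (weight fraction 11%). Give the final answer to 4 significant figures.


1/Tg = w1/Tg1 + w2/Tg2 (in Kelvin)
Tg1 = 349.15 K, Tg2 = 475.15 K
1/Tg = 0.89/349.15 + 0.11/475.15
Tg = 359.6 K


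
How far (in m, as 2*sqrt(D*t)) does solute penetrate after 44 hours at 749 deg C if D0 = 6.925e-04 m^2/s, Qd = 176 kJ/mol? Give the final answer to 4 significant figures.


Step 1: D = D0 * exp(-Qd/(R*T))
T = 1022.15 K
D = 6.925e-04 * exp(-176e3 / (8.314 * 1022.15)) = 7.01483e-13 m^2/s
Step 2: L = 2*sqrt(D*t)
t = 44 h = 158400 s
L = 2*sqrt(7.01483e-13 * 158400) = 6.667e-04 m


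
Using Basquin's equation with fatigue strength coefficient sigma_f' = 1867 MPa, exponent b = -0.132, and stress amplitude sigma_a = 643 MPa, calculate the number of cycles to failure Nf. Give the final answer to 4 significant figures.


sigma_a = sigma_f' * (2*Nf)^b
2*Nf = (sigma_a / sigma_f')^(1/b)
2*Nf = (643 / 1867)^(1/-0.132)
2*Nf = 3214.18
Nf = 1607 cycles


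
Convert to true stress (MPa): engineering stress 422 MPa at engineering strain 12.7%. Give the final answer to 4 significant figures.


sigma_true = sigma_eng * (1 + epsilon_eng)
sigma_true = 422 * (1 + 0.127)
sigma_true = 475.6 MPa


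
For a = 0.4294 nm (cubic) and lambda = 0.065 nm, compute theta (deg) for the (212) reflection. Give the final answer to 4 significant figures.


d = a / sqrt(h^2+k^2+l^2)
d = 0.4294 / sqrt(9) = 0.143133 nm
lambda = 2*d*sin(theta)  =>  sin(theta) = lambda / (2*d)
sin(theta) = 0.065 / (2 * 0.143133) = 0.227061
theta = 13.12 deg


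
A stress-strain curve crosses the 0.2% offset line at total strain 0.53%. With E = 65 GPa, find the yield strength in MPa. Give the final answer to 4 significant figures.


Offset strain = 0.002
Elastic strain at yield = total_strain - offset = 5.3e-03 - 0.002 = 3.3e-03
sigma_y = E * elastic_strain = 65000 * 3.3e-03
sigma_y = 214.5 MPa


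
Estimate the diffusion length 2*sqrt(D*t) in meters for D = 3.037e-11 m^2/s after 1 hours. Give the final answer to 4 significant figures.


t = 1 hr = 3600 s
Diffusion length = 2*sqrt(D*t)
= 2*sqrt(3.037e-11 * 3600)
= 6.613e-04 m


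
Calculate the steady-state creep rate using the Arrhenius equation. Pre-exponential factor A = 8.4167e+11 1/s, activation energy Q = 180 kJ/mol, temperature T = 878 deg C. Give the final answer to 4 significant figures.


rate = A * exp(-Q / (R*T))
T = 878 + 273.15 = 1151.15 K
rate = 8.4167e+11 * exp(-180e3 / (8.314 * 1151.15))
rate = 5717 1/s


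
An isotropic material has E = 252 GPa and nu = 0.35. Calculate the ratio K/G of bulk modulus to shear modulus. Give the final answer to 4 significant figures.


G = E / (2*(1+nu))
G = 252 / (2*(1+0.35)) = 93.3333 GPa
K = E / (3*(1-2*nu))
K = 252 / (3*(1-2*0.35)) = 280 GPa
K/G = 280 / 93.3333 = 3


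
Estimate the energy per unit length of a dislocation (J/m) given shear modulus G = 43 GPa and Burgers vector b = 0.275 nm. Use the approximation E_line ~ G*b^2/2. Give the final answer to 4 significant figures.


E = G*b^2/2
b = 0.275 nm = 2.75e-10 m
G = 43 GPa = 4.3e+10 Pa
E = 0.5 * 4.3e+10 * (2.75e-10)^2
E = 1.626e-09 J/m


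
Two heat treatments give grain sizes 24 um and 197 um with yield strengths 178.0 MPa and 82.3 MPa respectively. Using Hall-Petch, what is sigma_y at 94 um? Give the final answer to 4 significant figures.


sigma_y = sigma0 + k / sqrt(d)
1/sqrt(d1) = 1/sqrt(2.4e-05) = 204.124;  1/sqrt(d2) = 71.247
k = (sigma1 - sigma2) / (1/sqrt(d1) - 1/sqrt(d2)) = (178.0 - 82.3) / (204.124 - 71.247) = 0.720214 MPa*m^0.5
sigma0 = sigma1 - k/sqrt(d1) = 178.0 - 0.720214*204.124 = 30.9868 MPa
sigma_y(d3) = 30.9868 + 0.720214 / sqrt(9.4e-05) = 105.3 MPa


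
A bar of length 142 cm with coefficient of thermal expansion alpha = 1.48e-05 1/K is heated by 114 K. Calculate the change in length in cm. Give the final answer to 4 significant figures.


dL = L0 * alpha * dT
dL = 142 * 1.48e-05 * 114
dL = 0.2396 cm


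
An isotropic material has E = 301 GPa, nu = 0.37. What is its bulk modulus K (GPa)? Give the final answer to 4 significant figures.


K = E / (3*(1-2*nu))
K = 301 / (3*(1-2*0.37))
K = 385.9 GPa


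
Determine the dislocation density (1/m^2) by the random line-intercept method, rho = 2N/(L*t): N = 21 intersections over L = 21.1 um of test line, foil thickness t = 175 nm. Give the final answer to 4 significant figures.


rho = 2N / (L * t)
L = 21.1 um = 2.11e-05 m, t = 175 nm = 1.75e-07 m
rho = 2 * 21 / (2.11e-05 * 1.75e-07)
rho = 1.137e+13 1/m^2


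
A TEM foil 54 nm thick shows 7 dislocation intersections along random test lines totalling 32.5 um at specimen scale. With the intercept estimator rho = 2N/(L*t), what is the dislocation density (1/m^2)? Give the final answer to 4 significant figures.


rho = 2N / (L * t)
L = 32.5 um = 3.25e-05 m, t = 54 nm = 5.4e-08 m
rho = 2 * 7 / (3.25e-05 * 5.4e-08)
rho = 7.977e+12 1/m^2


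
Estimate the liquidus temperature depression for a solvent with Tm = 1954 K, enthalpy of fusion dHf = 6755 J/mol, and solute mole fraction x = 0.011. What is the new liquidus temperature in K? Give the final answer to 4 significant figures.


dT = R*Tm^2*x / dHf
dT = 8.314 * 1954^2 * 0.011 / 6755
dT = 51.6924 K
T_new = 1954 - 51.6924 = 1902 K


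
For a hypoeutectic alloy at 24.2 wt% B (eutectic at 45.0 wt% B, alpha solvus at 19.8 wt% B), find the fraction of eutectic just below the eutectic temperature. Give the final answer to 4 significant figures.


f_primary = (C_e - C0) / (C_e - C_alpha_max)
f_primary = (45.0 - 24.2) / (45.0 - 19.8)
f_primary = 0.825397
f_eutectic = 1 - 0.825397 = 0.1746


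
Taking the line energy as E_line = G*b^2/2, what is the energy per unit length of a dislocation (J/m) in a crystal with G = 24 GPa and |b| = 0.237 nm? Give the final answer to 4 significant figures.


E = G*b^2/2
b = 0.237 nm = 2.37e-10 m
G = 24 GPa = 2.4e+10 Pa
E = 0.5 * 2.4e+10 * (2.37e-10)^2
E = 6.74e-10 J/m
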